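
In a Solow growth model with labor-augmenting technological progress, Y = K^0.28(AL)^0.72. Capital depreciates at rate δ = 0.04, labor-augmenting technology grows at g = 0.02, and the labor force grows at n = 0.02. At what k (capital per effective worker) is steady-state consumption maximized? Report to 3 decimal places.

n + g + δ = 0.02 + 0.02 + 0.04 = 0.08.
Maximizing c = f(k) − (n+g+δ)·k gives f'(k) = n+g+δ, i.e. 0.28·k^(0.28−1) = 0.08, so k_gold = (0.28/0.08)^(1/0.72) ≈ 5.6971.

k_gold ≈ 5.697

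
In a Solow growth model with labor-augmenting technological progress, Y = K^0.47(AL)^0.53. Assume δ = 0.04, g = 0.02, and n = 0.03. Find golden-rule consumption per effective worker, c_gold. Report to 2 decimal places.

c_gold ≈ 2.30

Capital per effective worker breaks even when investment replaces (n + g + δ)·k; here n + g + δ = 0.09.
Maximizing c = f(k) − (n+g+δ)·k gives f'(k) = n+g+δ, i.e. 0.47·k^(0.47−1) = 0.09, so k_gold = (0.47/0.09)^(1/0.53) ≈ 22.6175.
y_gold = 22.6175^0.47 ≈ 4.3310.
c_gold = y_gold − (n+g+δ)·k_gold = 4.3310 − 0.09·22.6175 ≈ 2.2954.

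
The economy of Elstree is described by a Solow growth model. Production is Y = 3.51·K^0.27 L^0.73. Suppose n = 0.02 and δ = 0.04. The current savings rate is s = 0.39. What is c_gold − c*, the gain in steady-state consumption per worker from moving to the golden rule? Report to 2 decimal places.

Capital per worker breaks even when investment replaces (n + δ)·k; here n + δ = 0.06.
Current steady state (s = 0.39): k* = (0.39·3.51/0.06)^(1/0.73) ≈ 72.5397, y* = 3.51·72.5397^0.27 ≈ 11.1600, c* = (1−0.39)·11.1600 ≈ 6.8076.
Maximizing c = f(k) − (n+δ)·k gives f'(k) = n+δ, i.e. 0.27·3.51·k^(0.27−1) = 0.06, so k_gold = (0.27·3.51/0.06)^(1/0.73) ≈ 43.8337.
y_gold = 3.51·43.8337^0.27 ≈ 9.7408, c_gold = y_gold − 0.06·k_gold ≈ 7.1108.
Gain: Δc = 7.1108 − 6.8076 ≈ 0.3032.

Δc ≈ 0.30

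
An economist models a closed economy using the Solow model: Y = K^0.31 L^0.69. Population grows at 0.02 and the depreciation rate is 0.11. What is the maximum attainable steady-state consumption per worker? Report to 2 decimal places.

c_gold ≈ 1.02

n + δ = 0.02 + 0.11 = 0.13.
Setting f'(k) = n+δ gives 0.31·k^(0.31−1) = 0.13, hence k_gold = (0.31/0.13)^(1/0.69) ≈ 3.5236.
y_gold = 3.5236^0.31 ≈ 1.4776.
c_gold = y_gold − (n+δ)·k_gold = 1.4776 − 0.13·3.5236 ≈ 1.0196.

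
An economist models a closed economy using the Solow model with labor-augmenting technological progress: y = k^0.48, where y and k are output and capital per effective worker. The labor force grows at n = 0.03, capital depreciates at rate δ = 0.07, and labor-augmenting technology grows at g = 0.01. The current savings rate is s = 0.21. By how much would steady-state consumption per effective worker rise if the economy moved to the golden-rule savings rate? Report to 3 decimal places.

Δc ≈ 0.591

Break-even investment rate: n + g + δ = 0.03 + 0.01 + 0.07 = 0.11.
Current steady state (s = 0.21): k* = (0.21/0.11)^(1/0.52) ≈ 3.4678, y* = 3.4678^0.48 ≈ 1.8165, c* = (1−0.21)·1.8165 ≈ 1.4350.
Setting f'(k) = n+g+δ gives 0.48·k^(0.48−1) = 0.11, hence k_gold = (0.48/0.11)^(1/0.52) ≈ 17.0011.
y_gold = 17.0011^0.48 ≈ 3.8961, c_gold = y_gold − 0.11·k_gold ≈ 2.0260.
Gain: Δc = 2.0260 − 1.4350 ≈ 0.5910.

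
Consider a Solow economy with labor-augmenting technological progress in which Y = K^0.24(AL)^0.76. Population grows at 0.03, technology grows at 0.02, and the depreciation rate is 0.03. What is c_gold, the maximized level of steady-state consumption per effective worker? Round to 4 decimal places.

c_gold ≈ 1.0752

Break-even investment rate: n + g + δ = 0.03 + 0.02 + 0.03 = 0.08.
Setting f'(k) = n+g+δ gives 0.24·k^(0.24−1) = 0.08, hence k_gold = (0.24/0.08)^(1/0.76) ≈ 4.2442.
y_gold = 4.2442^0.24 ≈ 1.4147.
c_gold = y_gold − (n+g+δ)·k_gold = 1.4147 − 0.08·4.2442 ≈ 1.0752.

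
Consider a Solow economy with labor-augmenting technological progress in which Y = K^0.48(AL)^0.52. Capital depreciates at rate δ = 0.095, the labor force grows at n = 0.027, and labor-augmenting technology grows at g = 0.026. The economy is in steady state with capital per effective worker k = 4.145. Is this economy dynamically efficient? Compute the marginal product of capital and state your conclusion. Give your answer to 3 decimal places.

Break-even investment rate: n + g + δ = 0.027 + 0.026 + 0.095 = 0.148.
MPK = 0.48·k^(0.48−1) = 0.48·4.145^(-0.52) ≈ 0.2292.
MPK > 0.148, so the economy is dynamically efficient (under-saving).

dynamically efficient; MPK ≈ 0.229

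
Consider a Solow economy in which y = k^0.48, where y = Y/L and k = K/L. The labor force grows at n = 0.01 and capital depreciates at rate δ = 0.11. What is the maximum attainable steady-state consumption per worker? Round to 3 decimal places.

n + δ = 0.01 + 0.11 = 0.12.
Setting f'(k) = n+δ gives 0.48·k^(0.48−1) = 0.12, hence k_gold = (0.48/0.12)^(1/0.52) ≈ 14.3816.
y_gold = 14.3816^0.48 ≈ 3.5954.
c_gold = y_gold − (n+δ)·k_gold = 3.5954 − 0.12·14.3816 ≈ 1.8696.

c_gold ≈ 1.870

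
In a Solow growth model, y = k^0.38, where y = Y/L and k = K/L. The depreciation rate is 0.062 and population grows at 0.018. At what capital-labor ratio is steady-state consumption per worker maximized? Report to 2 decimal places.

k_gold ≈ 12.34

Capital per worker breaks even when investment replaces (n + δ)·k; here n + δ = 0.08.
At the golden rule the marginal product of capital equals n+δ: 0.38·k^(0.38−1) = 0.08. Solving, k_gold = (0.38/0.08)^(1/0.62) ≈ 12.3436.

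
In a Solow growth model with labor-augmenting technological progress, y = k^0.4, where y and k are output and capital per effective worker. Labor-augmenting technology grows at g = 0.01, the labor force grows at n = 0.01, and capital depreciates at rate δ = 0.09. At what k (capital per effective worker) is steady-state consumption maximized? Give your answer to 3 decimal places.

The effective depreciation rate is n + g + δ = 0.01 + 0.01 + 0.09 = 0.11.
At the golden rule the marginal product of capital equals n+g+δ: 0.4·k^(0.4−1) = 0.11. Solving, k_gold = (0.4/0.11)^(1/0.6) ≈ 8.5990.

k_gold ≈ 8.599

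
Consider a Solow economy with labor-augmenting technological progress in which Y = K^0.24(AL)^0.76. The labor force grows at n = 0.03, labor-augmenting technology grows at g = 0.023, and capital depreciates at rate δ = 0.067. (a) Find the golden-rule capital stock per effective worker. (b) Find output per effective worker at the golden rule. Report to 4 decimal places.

n + g + δ = 0.03 + 0.023 + 0.067 = 0.12.
At the golden rule the marginal product of capital equals n+g+δ: 0.24·k^(0.24−1) = 0.12. Solving, k_gold = (0.24/0.12)^(1/0.76) ≈ 2.4894.
y_gold = 2.4894^0.24 ≈ 1.2447.

(a) k_gold ≈ 2.4894; (b) y_gold ≈ 1.2447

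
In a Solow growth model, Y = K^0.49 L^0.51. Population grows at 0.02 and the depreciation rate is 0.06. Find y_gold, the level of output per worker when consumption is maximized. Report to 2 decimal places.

y_gold ≈ 5.70

Capital per worker breaks even when investment replaces (n + δ)·k; here n + δ = 0.08.
At the golden rule the marginal product of capital equals n+δ: 0.49·k^(0.49−1) = 0.08. Solving, k_gold = (0.49/0.08)^(1/0.51) ≈ 34.9418.
Output: y_gold = k_gold^0.49 = 34.9418^0.49 ≈ 5.7048.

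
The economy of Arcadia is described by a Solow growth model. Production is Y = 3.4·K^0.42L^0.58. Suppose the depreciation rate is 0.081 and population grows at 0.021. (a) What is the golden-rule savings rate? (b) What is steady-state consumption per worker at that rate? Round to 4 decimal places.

The effective depreciation rate is n + δ = 0.021 + 0.081 = 0.102.
For Cobb-Douglas, s_gold equals capital's share: s_gold = 0.42.
At the golden rule the marginal product of capital equals n+δ: 0.42·3.4·k^(0.42−1) = 0.102. Solving, k_gold = (0.42·3.4/0.102)^(1/0.58) ≈ 94.6418.
y_gold = 3.4·94.6418^0.42 ≈ 22.9844; c_gold = (1−0.42)·y_gold ≈ 13.3310.

(a) s_gold = 0.4200; (b) c_gold ≈ 13.3310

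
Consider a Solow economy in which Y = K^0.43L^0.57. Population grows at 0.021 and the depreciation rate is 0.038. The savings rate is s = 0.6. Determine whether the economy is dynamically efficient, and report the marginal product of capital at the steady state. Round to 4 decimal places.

Capital per worker breaks even when investment replaces (n + δ)·k; here n + δ = 0.059.
Steady-state k*: s·k^0.43 = 0.059·k gives k* = (0.6/0.059)^(1/0.57) ≈ 58.5048.
MPK = 0.43·58.5048^(-0.57) ≈ 0.0423.
MPK < n+δ = 0.059, so the economy is dynamically inefficient (over-saving).

dynamically inefficient; MPK ≈ 0.0423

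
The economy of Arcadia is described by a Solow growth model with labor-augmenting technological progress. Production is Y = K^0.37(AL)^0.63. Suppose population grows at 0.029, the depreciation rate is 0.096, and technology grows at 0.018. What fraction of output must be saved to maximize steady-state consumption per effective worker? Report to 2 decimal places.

The effective depreciation rate is n + g + δ = 0.029 + 0.018 + 0.096 = 0.143.
At the golden rule MPK = n+g+δ, and in any Cobb-Douglas steady state s = (n+g+δ)·k/y = MPK·k/y = capital's share 0.37.

s_gold = 0.37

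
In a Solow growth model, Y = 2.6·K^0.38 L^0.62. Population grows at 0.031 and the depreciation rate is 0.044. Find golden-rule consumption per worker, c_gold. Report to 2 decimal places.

Capital per worker breaks even when investment replaces (n + δ)·k; here n + δ = 0.075.
At the golden rule the marginal product of capital equals n+δ: 0.38·2.6·k^(0.38−1) = 0.075. Solving, k_gold = (0.38·2.6/0.075)^(1/0.62) ≈ 63.9677.
y_gold = 2.6·63.9677^0.38 ≈ 12.6252.
c_gold = y_gold − (n+δ)·k_gold = 12.6252 − 0.075·63.9677 ≈ 7.8276.

c_gold ≈ 7.83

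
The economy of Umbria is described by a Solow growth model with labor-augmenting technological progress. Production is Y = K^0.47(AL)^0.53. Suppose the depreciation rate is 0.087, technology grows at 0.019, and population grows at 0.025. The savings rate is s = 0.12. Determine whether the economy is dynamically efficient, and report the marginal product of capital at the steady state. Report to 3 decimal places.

dynamically efficient; MPK ≈ 0.513

The effective depreciation rate is n + g + δ = 0.025 + 0.019 + 0.087 = 0.131.
Steady-state k*: s·k^0.47 = 0.131·k gives k* = (0.12/0.131)^(1/0.53) ≈ 0.8475.
MPK = 0.47·0.8475^(-0.53) ≈ 0.5131.
MPK > n+g+δ = 0.131, so the economy is dynamically efficient (under-saving).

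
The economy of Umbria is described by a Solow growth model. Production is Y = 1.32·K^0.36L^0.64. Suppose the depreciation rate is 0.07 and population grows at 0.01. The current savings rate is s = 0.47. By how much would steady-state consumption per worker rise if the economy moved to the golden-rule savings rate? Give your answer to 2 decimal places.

Δc ≈ 0.09

The effective depreciation rate is n + δ = 0.01 + 0.07 = 0.08.
Current steady state (s = 0.47): k* = (0.47·1.32/0.08)^(1/0.64) ≈ 24.5455, y* = 1.32·24.5455^0.36 ≈ 4.1780, c* = (1−0.47)·4.1780 ≈ 2.2143.
At the golden rule the marginal product of capital equals n+δ: 0.36·1.32·k^(0.36−1) = 0.08. Solving, k_gold = (0.36·1.32/0.08)^(1/0.64) ≈ 16.1823.
y_gold = 1.32·16.1823^0.36 ≈ 3.5961, c_gold = y_gold − 0.08·k_gold ≈ 2.3015.
Gain: Δc = 2.3015 − 2.2143 ≈ 0.0872.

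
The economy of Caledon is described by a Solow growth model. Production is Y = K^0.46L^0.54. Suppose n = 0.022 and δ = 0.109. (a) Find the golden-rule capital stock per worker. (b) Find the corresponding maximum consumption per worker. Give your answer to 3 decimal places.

The effective depreciation rate is n + δ = 0.022 + 0.109 = 0.131.
Golden rule sets MPK = n+δ: 0.46·k^(0.46−1) = 0.131, so k_gold = (0.46/0.131)^(1/0.54) ≈ 10.2367.
y_gold = 10.2367^0.46 ≈ 2.9152; c_gold = y_gold − 0.131·k_gold ≈ 1.5742.

(a) k_gold ≈ 10.237; (b) c_gold ≈ 1.574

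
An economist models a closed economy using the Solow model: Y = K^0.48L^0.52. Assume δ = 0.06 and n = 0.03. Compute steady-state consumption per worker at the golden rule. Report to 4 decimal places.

Break-even investment rate: n + δ = 0.03 + 0.06 = 0.09.
Maximizing c = f(k) − (n+δ)·k gives f'(k) = n+δ, i.e. 0.48·k^(0.48−1) = 0.09, so k_gold = (0.48/0.09)^(1/0.52) ≈ 25.0077.
y_gold = 25.0077^0.48 ≈ 4.6890.
c_gold = y_gold − (n+δ)·k_gold = 4.6890 − 0.09·25.0077 ≈ 2.4383.

c_gold ≈ 2.4383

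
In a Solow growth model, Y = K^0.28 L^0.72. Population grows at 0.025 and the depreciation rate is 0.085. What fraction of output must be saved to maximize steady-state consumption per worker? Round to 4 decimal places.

s_gold = 0.2800

Capital per worker breaks even when investment replaces (n + δ)·k; here n + δ = 0.11.
At the golden rule MPK = n+δ, and in any Cobb-Douglas steady state s = (n+δ)·k/y = MPK·k/y = capital's share 0.28.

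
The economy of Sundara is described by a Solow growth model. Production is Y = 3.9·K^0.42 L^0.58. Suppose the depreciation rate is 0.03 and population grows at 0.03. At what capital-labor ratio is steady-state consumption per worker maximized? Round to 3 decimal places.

k_gold ≈ 299.325

Break-even investment rate: n + δ = 0.03 + 0.03 = 0.06.
Setting f'(k) = n+δ gives 0.42·3.9·k^(0.42−1) = 0.06, hence k_gold = (0.42·3.9/0.06)^(1/0.58) ≈ 299.3247.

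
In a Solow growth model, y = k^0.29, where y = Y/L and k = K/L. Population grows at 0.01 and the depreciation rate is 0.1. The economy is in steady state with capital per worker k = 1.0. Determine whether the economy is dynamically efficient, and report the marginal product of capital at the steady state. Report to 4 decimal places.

n + δ = 0.01 + 0.1 = 0.11.
MPK = 0.29·k^(0.29−1) = 0.29·1.0^(-0.71) ≈ 0.2900.
MPK > 0.11, so the economy is dynamically efficient (under-saving).

dynamically efficient; MPK ≈ 0.2900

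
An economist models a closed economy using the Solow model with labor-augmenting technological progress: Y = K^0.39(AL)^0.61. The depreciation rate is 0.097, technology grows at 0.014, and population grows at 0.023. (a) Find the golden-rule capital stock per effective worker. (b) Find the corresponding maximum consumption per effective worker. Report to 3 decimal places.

n + g + δ = 0.023 + 0.014 + 0.097 = 0.134.
Maximizing c = f(k) − (n+g+δ)·k gives f'(k) = n+g+δ, i.e. 0.39·k^(0.39−1) = 0.134, so k_gold = (0.39/0.134)^(1/0.61) ≈ 5.7622.
y_gold = 5.7622^0.39 ≈ 1.9798; c_gold = y_gold − 0.134·k_gold ≈ 1.2077.

(a) k_gold ≈ 5.762; (b) c_gold ≈ 1.208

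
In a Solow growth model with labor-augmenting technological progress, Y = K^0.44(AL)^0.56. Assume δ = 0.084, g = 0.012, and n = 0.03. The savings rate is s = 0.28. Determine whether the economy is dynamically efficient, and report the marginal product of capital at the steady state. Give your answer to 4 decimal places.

dynamically efficient; MPK ≈ 0.1980

Capital per effective worker breaks even when investment replaces (n + g + δ)·k; here n + g + δ = 0.126.
Steady-state k*: s·k^0.44 = 0.126·k gives k* = (0.28/0.126)^(1/0.56) ≈ 4.1616.
MPK = 0.44·4.1616^(-0.56) ≈ 0.1980.
MPK > n+g+δ = 0.126, so the economy is dynamically efficient (under-saving).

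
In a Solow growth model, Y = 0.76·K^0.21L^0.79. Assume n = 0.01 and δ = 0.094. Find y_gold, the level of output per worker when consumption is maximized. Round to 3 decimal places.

y_gold ≈ 0.852

n + δ = 0.01 + 0.094 = 0.104.
Setting f'(k) = n+δ gives 0.21·0.76·k^(0.21−1) = 0.104, hence k_gold = (0.21·0.76/0.104)^(1/0.79) ≈ 1.7197.
Output: y_gold = 0.76·k_gold^0.21 = 0.76·1.7197^0.21 ≈ 0.8516.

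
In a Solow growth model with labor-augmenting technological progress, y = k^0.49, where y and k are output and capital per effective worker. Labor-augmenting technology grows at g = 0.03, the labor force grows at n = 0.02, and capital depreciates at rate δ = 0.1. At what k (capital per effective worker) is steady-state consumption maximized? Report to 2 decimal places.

Break-even investment rate: n + g + δ = 0.02 + 0.03 + 0.1 = 0.15.
Setting f'(k) = n+g+δ gives 0.49·k^(0.49−1) = 0.15, hence k_gold = (0.49/0.15)^(1/0.51) ≈ 10.1871.

k_gold ≈ 10.19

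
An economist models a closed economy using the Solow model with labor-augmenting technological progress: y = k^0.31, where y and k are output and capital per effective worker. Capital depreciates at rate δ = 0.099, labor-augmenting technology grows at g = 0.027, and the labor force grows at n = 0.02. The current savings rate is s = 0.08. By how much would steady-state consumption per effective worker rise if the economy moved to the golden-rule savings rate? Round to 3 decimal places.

Δc ≈ 0.266

n + g + δ = 0.02 + 0.027 + 0.099 = 0.146.
Current steady state (s = 0.08): k* = (0.08/0.146)^(1/0.69) ≈ 0.4182, y* = 0.4182^0.31 ≈ 0.7632, c* = (1−0.08)·0.7632 ≈ 0.7021.
Golden rule sets MPK = n+g+δ: 0.31·k^(0.31−1) = 0.146, so k_gold = (0.31/0.146)^(1/0.69) ≈ 2.9780.
y_gold = 2.9780^0.31 ≈ 1.4025, c_gold = y_gold − 0.146·k_gold ≈ 0.9678.
Gain: Δc = 0.9678 − 0.7021 ≈ 0.2656.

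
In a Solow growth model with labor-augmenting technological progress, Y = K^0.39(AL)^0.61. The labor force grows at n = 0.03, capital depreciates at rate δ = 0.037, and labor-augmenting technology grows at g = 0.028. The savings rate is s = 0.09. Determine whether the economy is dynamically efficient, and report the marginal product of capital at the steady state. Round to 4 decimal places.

dynamically efficient; MPK ≈ 0.4117

Capital per effective worker breaks even when investment replaces (n + g + δ)·k; here n + g + δ = 0.095.
Steady-state k*: s·k^0.39 = 0.095·k gives k* = (0.09/0.095)^(1/0.61) ≈ 0.9152.
MPK = 0.39·0.9152^(-0.61) ≈ 0.4117.
MPK > n+g+δ = 0.095, so the economy is dynamically efficient (under-saving).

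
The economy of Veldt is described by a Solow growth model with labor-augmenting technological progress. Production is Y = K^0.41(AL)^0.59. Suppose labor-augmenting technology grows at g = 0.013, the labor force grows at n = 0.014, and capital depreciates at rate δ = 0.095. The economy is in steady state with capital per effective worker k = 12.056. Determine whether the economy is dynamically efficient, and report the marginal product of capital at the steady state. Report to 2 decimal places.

dynamically inefficient; MPK ≈ 0.09

Break-even investment rate: n + g + δ = 0.014 + 0.013 + 0.095 = 0.122.
MPK = 0.41·k^(0.41−1) = 0.41·12.056^(-0.59) ≈ 0.0944.
MPK < 0.122, so the economy is dynamically inefficient (over-saving).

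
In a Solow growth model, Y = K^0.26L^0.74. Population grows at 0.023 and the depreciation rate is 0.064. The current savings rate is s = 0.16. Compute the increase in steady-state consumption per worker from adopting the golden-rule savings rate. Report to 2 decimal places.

The effective depreciation rate is n + δ = 0.023 + 0.064 = 0.087.
Current steady state (s = 0.16): k* = (0.16/0.087)^(1/0.74) ≈ 2.2781, y* = 2.2781^0.26 ≈ 1.2387, c* = (1−0.16)·1.2387 ≈ 1.0405.
At the golden rule the marginal product of capital equals n+δ: 0.26·k^(0.26−1) = 0.087. Solving, k_gold = (0.26/0.087)^(1/0.74) ≈ 4.3904.
y_gold = 4.3904^0.26 ≈ 1.4691, c_gold = y_gold − 0.087·k_gold ≈ 1.0871.
Gain: Δc = 1.0871 − 1.0405 ≈ 0.0466.

Δc ≈ 0.05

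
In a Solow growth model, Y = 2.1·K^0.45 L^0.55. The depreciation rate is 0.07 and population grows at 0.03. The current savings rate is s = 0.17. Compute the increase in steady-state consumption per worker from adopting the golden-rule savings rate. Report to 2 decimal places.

Δc ≈ 2.32

n + δ = 0.03 + 0.07 = 0.1.
Current steady state (s = 0.17): k* = (0.17·2.1/0.1)^(1/0.55) ≈ 10.1123, y* = 2.1·10.1123^0.45 ≈ 5.9484, c* = (1−0.17)·5.9484 ≈ 4.9372.
At the golden rule the marginal product of capital equals n+δ: 0.45·2.1·k^(0.45−1) = 0.1. Solving, k_gold = (0.45·2.1/0.1)^(1/0.55) ≈ 59.3625.
y_gold = 2.1·59.3625^0.45 ≈ 13.1917, c_gold = y_gold − 0.1·k_gold ≈ 7.2554.
Gain: Δc = 7.2554 − 4.9372 ≈ 2.3182.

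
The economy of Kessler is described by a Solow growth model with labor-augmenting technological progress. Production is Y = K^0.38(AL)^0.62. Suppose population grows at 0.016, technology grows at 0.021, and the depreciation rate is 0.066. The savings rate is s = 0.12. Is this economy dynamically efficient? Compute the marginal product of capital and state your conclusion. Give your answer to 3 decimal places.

dynamically efficient; MPK ≈ 0.326

The effective depreciation rate is n + g + δ = 0.016 + 0.021 + 0.066 = 0.103.
Steady-state k*: s·k^0.38 = 0.103·k gives k* = (0.12/0.103)^(1/0.62) ≈ 1.2794.
MPK = 0.38·1.2794^(-0.62) ≈ 0.3262.
MPK > n+g+δ = 0.103, so the economy is dynamically efficient (under-saving).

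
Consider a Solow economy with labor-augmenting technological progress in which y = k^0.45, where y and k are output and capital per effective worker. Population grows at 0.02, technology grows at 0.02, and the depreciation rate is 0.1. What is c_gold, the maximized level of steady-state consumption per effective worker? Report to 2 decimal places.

n + g + δ = 0.02 + 0.02 + 0.1 = 0.14.
At the golden rule the marginal product of capital equals n+g+δ: 0.45·k^(0.45−1) = 0.14. Solving, k_gold = (0.45/0.14)^(1/0.55) ≈ 8.3555.
y_gold = 8.3555^0.45 ≈ 2.5995.
c_gold = y_gold − (n+g+δ)·k_gold = 2.5995 − 0.14·8.3555 ≈ 1.4297.

c_gold ≈ 1.43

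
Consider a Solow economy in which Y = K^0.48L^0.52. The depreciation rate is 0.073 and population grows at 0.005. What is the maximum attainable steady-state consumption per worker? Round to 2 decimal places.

n + δ = 0.005 + 0.073 = 0.078.
Setting f'(k) = n+δ gives 0.48·k^(0.48−1) = 0.078, hence k_gold = (0.48/0.078)^(1/0.52) ≈ 32.9298.
y_gold = 32.9298^0.48 ≈ 5.3511.
c_gold = y_gold − (n+δ)·k_gold = 5.3511 − 0.078·32.9298 ≈ 2.7826.

c_gold ≈ 2.78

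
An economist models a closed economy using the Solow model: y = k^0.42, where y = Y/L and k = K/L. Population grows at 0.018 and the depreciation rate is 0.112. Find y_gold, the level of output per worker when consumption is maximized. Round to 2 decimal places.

Capital per worker breaks even when investment replaces (n + δ)·k; here n + δ = 0.13.
At the golden rule the marginal product of capital equals n+δ: 0.42·k^(0.42−1) = 0.13. Solving, k_gold = (0.42/0.13)^(1/0.58) ≈ 7.5529.
Output: y_gold = k_gold^0.42 = 7.5529^0.42 ≈ 2.3378.

y_gold ≈ 2.34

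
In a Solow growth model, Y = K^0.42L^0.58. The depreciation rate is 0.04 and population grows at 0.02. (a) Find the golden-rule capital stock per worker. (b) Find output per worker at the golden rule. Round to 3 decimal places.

Capital per worker breaks even when investment replaces (n + δ)·k; here n + δ = 0.06.
Maximizing c = f(k) − (n+δ)·k gives f'(k) = n+δ, i.e. 0.42·k^(0.42−1) = 0.06, so k_gold = (0.42/0.06)^(1/0.58) ≈ 28.6461.
y_gold = 28.6461^0.42 ≈ 4.0923.

(a) k_gold ≈ 28.646; (b) y_gold ≈ 4.092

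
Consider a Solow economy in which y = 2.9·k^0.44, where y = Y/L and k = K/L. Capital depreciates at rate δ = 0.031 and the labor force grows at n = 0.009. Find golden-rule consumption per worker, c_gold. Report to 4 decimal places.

c_gold ≈ 24.6681

n + δ = 0.009 + 0.031 = 0.04.
Golden rule sets MPK = n+δ: 0.44·2.9·k^(0.44−1) = 0.04, so k_gold = (0.44·2.9/0.04)^(1/0.56) ≈ 484.5521.
y_gold = 2.9·484.5521^0.44 ≈ 44.0502.
c_gold = y_gold − (n+δ)·k_gold = 44.0502 − 0.04·484.5521 ≈ 24.6681.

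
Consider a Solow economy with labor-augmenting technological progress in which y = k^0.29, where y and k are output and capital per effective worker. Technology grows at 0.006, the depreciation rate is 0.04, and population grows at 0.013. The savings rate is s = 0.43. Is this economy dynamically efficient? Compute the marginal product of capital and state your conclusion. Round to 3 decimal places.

Break-even investment rate: n + g + δ = 0.013 + 0.006 + 0.04 = 0.059.
Steady-state k*: s·k^0.29 = 0.059·k gives k* = (0.43/0.059)^(1/0.71) ≈ 16.4041.
MPK = 0.29·16.4041^(-0.71) ≈ 0.0398.
MPK < n+g+δ = 0.059, so the economy is dynamically inefficient (over-saving).

dynamically inefficient; MPK ≈ 0.040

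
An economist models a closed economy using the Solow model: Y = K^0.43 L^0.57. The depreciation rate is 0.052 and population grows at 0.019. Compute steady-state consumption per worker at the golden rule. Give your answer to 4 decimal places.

c_gold ≈ 2.2180

Capital per worker breaks even when investment replaces (n + δ)·k; here n + δ = 0.071.
Setting f'(k) = n+δ gives 0.43·k^(0.43−1) = 0.071, hence k_gold = (0.43/0.071)^(1/0.57) ≈ 23.5667.
y_gold = 23.5667^0.43 ≈ 3.8912.
c_gold = y_gold − (n+δ)·k_gold = 3.8912 − 0.071·23.5667 ≈ 2.2180.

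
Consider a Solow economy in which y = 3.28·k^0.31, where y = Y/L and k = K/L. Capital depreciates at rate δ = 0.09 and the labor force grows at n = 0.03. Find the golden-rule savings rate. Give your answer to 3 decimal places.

s_gold = 0.310

The effective depreciation rate is n + δ = 0.03 + 0.09 = 0.12.
At the golden rule MPK = n+δ, and in any Cobb-Douglas steady state s = (n+δ)·k/y = MPK·k/y = capital's share 0.31.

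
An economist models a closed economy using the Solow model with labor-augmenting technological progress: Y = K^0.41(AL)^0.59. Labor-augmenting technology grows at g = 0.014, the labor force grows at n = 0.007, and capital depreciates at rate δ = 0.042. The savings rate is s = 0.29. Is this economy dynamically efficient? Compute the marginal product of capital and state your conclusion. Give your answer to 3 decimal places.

The effective depreciation rate is n + g + δ = 0.007 + 0.014 + 0.042 = 0.063.
Steady-state k*: s·k^0.41 = 0.063·k gives k* = (0.29/0.063)^(1/0.59) ≈ 13.2992.
MPK = 0.41·13.2992^(-0.59) ≈ 0.0891.
MPK > n+g+δ = 0.063, so the economy is dynamically efficient (under-saving).

dynamically efficient; MPK ≈ 0.089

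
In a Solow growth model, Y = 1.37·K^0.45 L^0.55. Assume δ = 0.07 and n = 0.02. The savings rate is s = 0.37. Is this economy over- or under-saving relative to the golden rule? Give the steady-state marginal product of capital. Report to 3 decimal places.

under-saving; MPK ≈ 0.109

Capital per worker breaks even when investment replaces (n + δ)·k; here n + δ = 0.09.
Steady-state k*: s·A·k^0.45 = 0.09·k gives k* = (0.37·1.37/0.09)^(1/0.55) ≈ 23.1671.
MPK = 0.45·1.37·23.1671^(-0.55) ≈ 0.1095.
MPK > n+δ = 0.09, so the economy is dynamically efficient (under-saving).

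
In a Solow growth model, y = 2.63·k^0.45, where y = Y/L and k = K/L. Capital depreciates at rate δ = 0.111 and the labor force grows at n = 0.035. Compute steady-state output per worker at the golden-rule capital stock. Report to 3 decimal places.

y_gold ≈ 14.572

The effective depreciation rate is n + δ = 0.035 + 0.111 = 0.146.
At the golden rule the marginal product of capital equals n+δ: 0.45·2.63·k^(0.45−1) = 0.146. Solving, k_gold = (0.45·2.63/0.146)^(1/0.55) ≈ 44.9150.
Output: y_gold = 2.63·k_gold^0.45 = 2.63·44.9150^0.45 ≈ 14.5724.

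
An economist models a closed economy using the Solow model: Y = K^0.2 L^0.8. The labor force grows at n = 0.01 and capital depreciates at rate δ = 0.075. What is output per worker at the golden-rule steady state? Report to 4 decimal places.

n + δ = 0.01 + 0.075 = 0.085.
At the golden rule the marginal product of capital equals n+δ: 0.2·k^(0.2−1) = 0.085. Solving, k_gold = (0.2/0.085)^(1/0.8) ≈ 2.9142.
Output: y_gold = k_gold^0.2 = 2.9142^0.2 ≈ 1.2385.

y_gold ≈ 1.2385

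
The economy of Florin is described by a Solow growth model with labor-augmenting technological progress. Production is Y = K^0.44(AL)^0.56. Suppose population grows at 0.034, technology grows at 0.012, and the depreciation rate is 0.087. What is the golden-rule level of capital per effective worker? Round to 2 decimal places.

n + g + δ = 0.034 + 0.012 + 0.087 = 0.133.
Maximizing c = f(k) − (n+g+δ)·k gives f'(k) = n+g+δ, i.e. 0.44·k^(0.44−1) = 0.133, so k_gold = (0.44/0.133)^(1/0.56) ≈ 8.4695.

k_gold ≈ 8.47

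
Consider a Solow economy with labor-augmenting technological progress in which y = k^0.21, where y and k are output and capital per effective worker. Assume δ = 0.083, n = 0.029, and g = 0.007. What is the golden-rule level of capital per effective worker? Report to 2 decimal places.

The effective depreciation rate is n + g + δ = 0.029 + 0.007 + 0.083 = 0.119.
At the golden rule the marginal product of capital equals n+g+δ: 0.21·k^(0.21−1) = 0.119. Solving, k_gold = (0.21/0.119)^(1/0.79) ≈ 2.0523.

k_gold ≈ 2.05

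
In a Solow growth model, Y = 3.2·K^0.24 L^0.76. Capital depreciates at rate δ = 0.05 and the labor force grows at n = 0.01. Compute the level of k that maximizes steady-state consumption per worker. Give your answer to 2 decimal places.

Capital per worker breaks even when investment replaces (n + δ)·k; here n + δ = 0.06.
Golden rule sets MPK = n+δ: 0.24·3.2·k^(0.24−1) = 0.06, so k_gold = (0.24·3.2/0.06)^(1/0.76) ≈ 28.6322.

k_gold ≈ 28.63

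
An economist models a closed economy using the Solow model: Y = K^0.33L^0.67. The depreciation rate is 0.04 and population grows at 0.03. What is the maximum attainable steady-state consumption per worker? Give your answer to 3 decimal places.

Capital per worker breaks even when investment replaces (n + δ)·k; here n + δ = 0.07.
Setting f'(k) = n+δ gives 0.33·k^(0.33−1) = 0.07, hence k_gold = (0.33/0.07)^(1/0.67) ≈ 10.1181.
y_gold = 10.1181^0.33 ≈ 2.1463.
c_gold = y_gold − (n+δ)·k_gold = 2.1463 − 0.07·10.1181 ≈ 1.4380.

c_gold ≈ 1.438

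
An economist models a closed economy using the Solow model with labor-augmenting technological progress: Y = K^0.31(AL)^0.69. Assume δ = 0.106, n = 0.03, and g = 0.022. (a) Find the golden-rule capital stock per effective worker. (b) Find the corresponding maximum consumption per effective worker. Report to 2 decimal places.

n + g + δ = 0.03 + 0.022 + 0.106 = 0.158.
At the golden rule the marginal product of capital equals n+g+δ: 0.31·k^(0.31−1) = 0.158. Solving, k_gold = (0.31/0.158)^(1/0.69) ≈ 2.6559.
y_gold = 2.6559^0.31 ≈ 1.3536; c_gold = y_gold − 0.158·k_gold ≈ 0.9340.

(a) k_gold ≈ 2.66; (b) c_gold ≈ 0.93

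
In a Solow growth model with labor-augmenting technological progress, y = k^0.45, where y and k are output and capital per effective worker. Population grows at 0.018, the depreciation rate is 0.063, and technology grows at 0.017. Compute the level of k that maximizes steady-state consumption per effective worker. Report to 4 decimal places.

n + g + δ = 0.018 + 0.017 + 0.063 = 0.098.
Maximizing c = f(k) − (n+g+δ)·k gives f'(k) = n+g+δ, i.e. 0.45·k^(0.45−1) = 0.098, so k_gold = (0.45/0.098)^(1/0.55) ≈ 15.9813.

k_gold ≈ 15.9813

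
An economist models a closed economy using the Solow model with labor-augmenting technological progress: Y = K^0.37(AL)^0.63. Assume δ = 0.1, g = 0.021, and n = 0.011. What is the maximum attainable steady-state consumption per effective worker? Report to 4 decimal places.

c_gold ≈ 1.1541

Capital per effective worker breaks even when investment replaces (n + g + δ)·k; here n + g + δ = 0.132.
Golden rule sets MPK = n+g+δ: 0.37·k^(0.37−1) = 0.132, so k_gold = (0.37/0.132)^(1/0.63) ≈ 5.1348.
y_gold = 5.1348^0.37 ≈ 1.8319.
c_gold = y_gold − (n+g+δ)·k_gold = 1.8319 − 0.132·5.1348 ≈ 1.1541.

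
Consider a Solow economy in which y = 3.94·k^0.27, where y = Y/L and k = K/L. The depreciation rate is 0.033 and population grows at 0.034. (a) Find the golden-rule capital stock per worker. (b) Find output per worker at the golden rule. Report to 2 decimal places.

(a) k_gold ≈ 44.15; (b) y_gold ≈ 10.96

n + δ = 0.034 + 0.033 = 0.067.
Setting f'(k) = n+δ gives 0.27·3.94·k^(0.27−1) = 0.067, hence k_gold = (0.27·3.94/0.067)^(1/0.73) ≈ 44.1480.
y_gold = 3.94·44.1480^0.27 ≈ 10.9552.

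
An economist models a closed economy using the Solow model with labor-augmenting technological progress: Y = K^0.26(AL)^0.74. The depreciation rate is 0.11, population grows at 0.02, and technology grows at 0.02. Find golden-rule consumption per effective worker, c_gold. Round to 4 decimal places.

c_gold ≈ 0.8978

The effective depreciation rate is n + g + δ = 0.02 + 0.02 + 0.11 = 0.15.
At the golden rule the marginal product of capital equals n+g+δ: 0.26·k^(0.26−1) = 0.15. Solving, k_gold = (0.26/0.15)^(1/0.74) ≈ 2.1029.
y_gold = 2.1029^0.26 ≈ 1.2132.
c_gold = y_gold − (n+g+δ)·k_gold = 1.2132 − 0.15·2.1029 ≈ 0.8978.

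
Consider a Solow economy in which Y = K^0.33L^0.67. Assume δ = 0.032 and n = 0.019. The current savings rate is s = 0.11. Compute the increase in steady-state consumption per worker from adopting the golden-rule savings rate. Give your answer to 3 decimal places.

The effective depreciation rate is n + δ = 0.019 + 0.032 = 0.051.
Current steady state (s = 0.11): k* = (0.11/0.051)^(1/0.67) ≈ 3.1495, y* = 3.1495^0.33 ≈ 1.4602, c* = (1−0.11)·1.4602 ≈ 1.2996.
Maximizing c = f(k) − (n+δ)·k gives f'(k) = n+δ, i.e. 0.33·k^(0.33−1) = 0.051, so k_gold = (0.33/0.051)^(1/0.67) ≈ 16.2317.
y_gold = 16.2317^0.33 ≈ 2.5085, c_gold = y_gold − 0.051·k_gold ≈ 1.6807.
Gain: Δc = 1.6807 − 1.2996 ≈ 0.3811.

Δc ≈ 0.381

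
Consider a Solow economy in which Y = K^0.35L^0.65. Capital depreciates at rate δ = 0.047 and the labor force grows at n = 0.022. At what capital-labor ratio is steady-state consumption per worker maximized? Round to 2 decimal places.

k_gold ≈ 12.16

Break-even investment rate: n + δ = 0.022 + 0.047 = 0.069.
At the golden rule the marginal product of capital equals n+δ: 0.35·k^(0.35−1) = 0.069. Solving, k_gold = (0.35/0.069)^(1/0.65) ≈ 12.1605.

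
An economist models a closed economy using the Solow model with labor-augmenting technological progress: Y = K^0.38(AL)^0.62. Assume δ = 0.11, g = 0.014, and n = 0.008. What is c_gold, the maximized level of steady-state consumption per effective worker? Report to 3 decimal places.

c_gold ≈ 1.185

n + g + δ = 0.008 + 0.014 + 0.11 = 0.132.
Setting f'(k) = n+g+δ gives 0.38·k^(0.38−1) = 0.132, hence k_gold = (0.38/0.132)^(1/0.62) ≈ 5.5038.
y_gold = 5.5038^0.38 ≈ 1.9118.
c_gold = y_gold − (n+g+δ)·k_gold = 1.9118 − 0.132·5.5038 ≈ 1.1853.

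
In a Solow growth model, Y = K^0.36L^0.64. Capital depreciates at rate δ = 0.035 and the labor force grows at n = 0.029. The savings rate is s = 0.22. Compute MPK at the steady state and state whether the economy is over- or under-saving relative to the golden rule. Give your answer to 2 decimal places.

under-saving; MPK ≈ 0.10

Break-even investment rate: n + δ = 0.029 + 0.035 = 0.064.
Steady-state k*: s·k^0.36 = 0.064·k gives k* = (0.22/0.064)^(1/0.64) ≈ 6.8846.
MPK = 0.36·6.8846^(-0.64) ≈ 0.1047.
MPK > n+δ = 0.064, so the economy is dynamically efficient (under-saving).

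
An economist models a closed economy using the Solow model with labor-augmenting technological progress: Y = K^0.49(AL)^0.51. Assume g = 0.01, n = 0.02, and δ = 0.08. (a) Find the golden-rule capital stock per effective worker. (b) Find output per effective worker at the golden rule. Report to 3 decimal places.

(a) k_gold ≈ 18.714; (b) y_gold ≈ 4.201

Capital per effective worker breaks even when investment replaces (n + g + δ)·k; here n + g + δ = 0.11.
Maximizing c = f(k) − (n+g+δ)·k gives f'(k) = n+g+δ, i.e. 0.49·k^(0.49−1) = 0.11, so k_gold = (0.49/0.11)^(1/0.51) ≈ 18.7139.
y_gold = 18.7139^0.49 ≈ 4.2011.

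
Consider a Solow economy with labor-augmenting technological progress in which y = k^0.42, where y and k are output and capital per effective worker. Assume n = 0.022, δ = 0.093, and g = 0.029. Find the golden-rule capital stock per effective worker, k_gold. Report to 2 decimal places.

The effective depreciation rate is n + g + δ = 0.022 + 0.029 + 0.093 = 0.144.
At the golden rule the marginal product of capital equals n+g+δ: 0.42·k^(0.42−1) = 0.144. Solving, k_gold = (0.42/0.144)^(1/0.58) ≈ 6.3318.

k_gold ≈ 6.33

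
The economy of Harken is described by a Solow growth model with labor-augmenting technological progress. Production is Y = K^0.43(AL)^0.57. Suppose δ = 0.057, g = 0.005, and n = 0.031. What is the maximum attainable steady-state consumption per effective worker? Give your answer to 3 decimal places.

c_gold ≈ 1.809

Capital per effective worker breaks even when investment replaces (n + g + δ)·k; here n + g + δ = 0.093.
Golden rule sets MPK = n+g+δ: 0.43·k^(0.43−1) = 0.093, so k_gold = (0.43/0.093)^(1/0.57) ≈ 14.6771.
y_gold = 14.6771^0.43 ≈ 3.1744.
c_gold = y_gold − (n+g+δ)·k_gold = 3.1744 − 0.093·14.6771 ≈ 1.8094.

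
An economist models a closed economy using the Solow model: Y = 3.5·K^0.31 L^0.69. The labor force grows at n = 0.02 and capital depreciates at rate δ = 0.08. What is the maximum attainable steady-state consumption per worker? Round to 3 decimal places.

c_gold ≈ 7.049

Capital per worker breaks even when investment replaces (n + δ)·k; here n + δ = 0.1.
At the golden rule the marginal product of capital equals n+δ: 0.31·3.5·k^(0.31−1) = 0.1. Solving, k_gold = (0.31·3.5/0.1)^(1/0.69) ≈ 31.6682.
y_gold = 3.5·31.6682^0.31 ≈ 10.2155.
c_gold = y_gold − (n+δ)·k_gold = 10.2155 − 0.1·31.6682 ≈ 7.0487.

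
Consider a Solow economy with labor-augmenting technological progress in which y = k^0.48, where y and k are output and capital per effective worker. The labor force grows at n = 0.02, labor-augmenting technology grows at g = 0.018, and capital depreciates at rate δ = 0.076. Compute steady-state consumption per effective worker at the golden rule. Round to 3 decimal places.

n + g + δ = 0.02 + 0.018 + 0.076 = 0.114.
At the golden rule the marginal product of capital equals n+g+δ: 0.48·k^(0.48−1) = 0.114. Solving, k_gold = (0.48/0.114)^(1/0.52) ≈ 15.8726.
y_gold = 15.8726^0.48 ≈ 3.7697.
c_gold = y_gold − (n+g+δ)·k_gold = 3.7697 − 0.114·15.8726 ≈ 1.9603.

c_gold ≈ 1.960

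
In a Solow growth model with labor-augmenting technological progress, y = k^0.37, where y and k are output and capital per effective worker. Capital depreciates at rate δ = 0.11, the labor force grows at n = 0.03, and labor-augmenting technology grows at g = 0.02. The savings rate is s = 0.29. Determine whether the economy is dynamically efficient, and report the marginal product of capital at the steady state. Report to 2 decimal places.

dynamically efficient; MPK ≈ 0.20

n + g + δ = 0.03 + 0.02 + 0.11 = 0.16.
Steady-state k*: s·k^0.37 = 0.16·k gives k* = (0.29/0.16)^(1/0.63) ≈ 2.5702.
MPK = 0.37·2.5702^(-0.63) ≈ 0.2041.
MPK > n+g+δ = 0.16, so the economy is dynamically efficient (under-saving).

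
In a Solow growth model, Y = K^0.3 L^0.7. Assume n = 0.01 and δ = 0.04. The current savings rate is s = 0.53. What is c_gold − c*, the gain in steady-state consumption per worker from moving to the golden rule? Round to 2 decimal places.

The effective depreciation rate is n + δ = 0.01 + 0.04 = 0.05.
Current steady state (s = 0.53): k* = (0.53/0.05)^(1/0.7) ≈ 29.1556, y* = 29.1556^0.3 ≈ 2.7505, c* = (1−0.53)·2.7505 ≈ 1.2928.
Golden rule sets MPK = n+δ: 0.3·k^(0.3−1) = 0.05, so k_gold = (0.3/0.05)^(1/0.7) ≈ 12.9314.
y_gold = 12.9314^0.3 ≈ 2.1552, c_gold = y_gold − 0.05·k_gold ≈ 1.5087.
Gain: Δc = 1.5087 − 1.2928 ≈ 0.2159.

Δc ≈ 0.22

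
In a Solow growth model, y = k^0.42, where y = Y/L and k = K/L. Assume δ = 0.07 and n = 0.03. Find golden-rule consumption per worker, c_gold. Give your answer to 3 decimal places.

The effective depreciation rate is n + δ = 0.03 + 0.07 = 0.1.
Golden rule sets MPK = n+δ: 0.42·k^(0.42−1) = 0.1, so k_gold = (0.42/0.1)^(1/0.58) ≈ 11.8732.
y_gold = 11.8732^0.42 ≈ 2.8270.
c_gold = y_gold − (n+δ)·k_gold = 2.8270 − 0.1·11.8732 ≈ 1.6396.

c_gold ≈ 1.640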